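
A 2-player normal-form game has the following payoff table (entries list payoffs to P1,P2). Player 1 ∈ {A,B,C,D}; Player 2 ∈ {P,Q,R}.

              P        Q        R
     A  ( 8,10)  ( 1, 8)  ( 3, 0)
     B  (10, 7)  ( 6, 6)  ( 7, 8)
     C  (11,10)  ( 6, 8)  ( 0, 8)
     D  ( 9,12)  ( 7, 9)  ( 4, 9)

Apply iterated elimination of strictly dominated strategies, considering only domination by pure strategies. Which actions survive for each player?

IESDS → P1:{B,C} P2:{P,R}

P1 drop A (B beats it: P:10>8 Q:6>1 R:7>3)
P2 drop Q (P beats it: B:7>6 C:10>8 D:12>9)
P1 drop D (B beats it: P:10>9 R:7>4)
P1→{B,C} P2→{P,R}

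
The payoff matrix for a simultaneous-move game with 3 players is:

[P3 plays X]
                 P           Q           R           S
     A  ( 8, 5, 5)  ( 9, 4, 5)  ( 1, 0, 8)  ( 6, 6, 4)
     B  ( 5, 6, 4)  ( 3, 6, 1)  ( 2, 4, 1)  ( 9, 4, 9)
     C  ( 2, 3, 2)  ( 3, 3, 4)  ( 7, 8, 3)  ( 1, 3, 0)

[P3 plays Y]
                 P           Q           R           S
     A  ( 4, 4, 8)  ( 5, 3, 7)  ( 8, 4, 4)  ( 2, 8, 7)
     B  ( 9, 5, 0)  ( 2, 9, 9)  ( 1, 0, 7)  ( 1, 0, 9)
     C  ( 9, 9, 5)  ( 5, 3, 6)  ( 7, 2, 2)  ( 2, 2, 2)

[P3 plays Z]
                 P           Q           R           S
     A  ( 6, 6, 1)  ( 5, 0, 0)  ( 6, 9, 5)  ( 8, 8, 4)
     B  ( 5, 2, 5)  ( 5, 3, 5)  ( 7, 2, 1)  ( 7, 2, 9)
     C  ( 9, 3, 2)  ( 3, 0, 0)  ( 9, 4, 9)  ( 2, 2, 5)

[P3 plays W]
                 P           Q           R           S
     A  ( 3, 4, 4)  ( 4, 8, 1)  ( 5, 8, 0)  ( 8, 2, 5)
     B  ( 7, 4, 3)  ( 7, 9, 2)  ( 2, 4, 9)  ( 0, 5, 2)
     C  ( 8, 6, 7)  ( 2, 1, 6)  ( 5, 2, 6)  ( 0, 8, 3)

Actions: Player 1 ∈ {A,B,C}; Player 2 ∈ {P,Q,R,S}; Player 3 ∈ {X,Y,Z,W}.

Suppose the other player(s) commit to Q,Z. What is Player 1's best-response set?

P1 best: {A,B}

u_1(A vs Q,Z) = 5
u_1(B vs Q,Z) = 5
u_1(C vs Q,Z) = 3
max payoff 5 at {A,B}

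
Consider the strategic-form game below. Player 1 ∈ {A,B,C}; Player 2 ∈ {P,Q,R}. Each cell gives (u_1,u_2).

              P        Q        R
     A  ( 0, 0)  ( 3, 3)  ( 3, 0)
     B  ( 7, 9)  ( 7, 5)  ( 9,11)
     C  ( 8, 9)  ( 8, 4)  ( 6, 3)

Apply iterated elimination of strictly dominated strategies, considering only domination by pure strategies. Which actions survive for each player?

IESDS → P1:{B,C} P2:{P,R}

P1 drop A (B beats it: P:7>0 Q:7>3 R:9>3)
P2 drop Q (P beats it: B:9>5 C:9>4)
P1→{B,C} P2→{P,R}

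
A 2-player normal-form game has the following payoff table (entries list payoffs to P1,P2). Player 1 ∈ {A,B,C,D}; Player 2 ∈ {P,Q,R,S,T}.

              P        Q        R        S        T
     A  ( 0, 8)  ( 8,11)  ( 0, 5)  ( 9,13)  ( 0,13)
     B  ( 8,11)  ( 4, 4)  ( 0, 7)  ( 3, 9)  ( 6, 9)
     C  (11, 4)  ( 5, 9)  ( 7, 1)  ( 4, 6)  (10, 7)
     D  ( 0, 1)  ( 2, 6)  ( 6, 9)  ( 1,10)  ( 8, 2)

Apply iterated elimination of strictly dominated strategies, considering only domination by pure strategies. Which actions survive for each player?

Remaining: P1:{A,C} P2:{Q,S,T}

P1 drop B (C beats it: P:11>8 Q:5>4 R:7>0 S:4>3 T:10>6)
P1 drop D (C beats it: P:11>0 Q:5>2 R:7>6 S:4>1 T:10>8)
P2 drop P (Q beats it: A:11>8 C:9>4)
P2 drop R (Q beats it: A:11>5 C:9>1)
P1→{A,C} P2→{Q,S,T}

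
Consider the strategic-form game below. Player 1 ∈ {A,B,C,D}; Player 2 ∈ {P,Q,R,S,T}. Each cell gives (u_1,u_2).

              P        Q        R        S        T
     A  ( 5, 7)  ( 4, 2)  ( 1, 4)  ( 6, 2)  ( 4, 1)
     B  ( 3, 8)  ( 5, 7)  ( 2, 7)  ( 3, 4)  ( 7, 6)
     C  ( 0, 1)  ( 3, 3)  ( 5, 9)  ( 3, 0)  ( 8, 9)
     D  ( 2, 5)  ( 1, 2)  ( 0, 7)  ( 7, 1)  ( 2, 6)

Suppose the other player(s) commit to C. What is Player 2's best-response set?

P2 best: {R,T}

u_2(P vs C) = 1
u_2(Q vs C) = 3
u_2(R vs C) = 9
u_2(S vs C) = 0
u_2(T vs C) = 9
max payoff 9 at {R,T}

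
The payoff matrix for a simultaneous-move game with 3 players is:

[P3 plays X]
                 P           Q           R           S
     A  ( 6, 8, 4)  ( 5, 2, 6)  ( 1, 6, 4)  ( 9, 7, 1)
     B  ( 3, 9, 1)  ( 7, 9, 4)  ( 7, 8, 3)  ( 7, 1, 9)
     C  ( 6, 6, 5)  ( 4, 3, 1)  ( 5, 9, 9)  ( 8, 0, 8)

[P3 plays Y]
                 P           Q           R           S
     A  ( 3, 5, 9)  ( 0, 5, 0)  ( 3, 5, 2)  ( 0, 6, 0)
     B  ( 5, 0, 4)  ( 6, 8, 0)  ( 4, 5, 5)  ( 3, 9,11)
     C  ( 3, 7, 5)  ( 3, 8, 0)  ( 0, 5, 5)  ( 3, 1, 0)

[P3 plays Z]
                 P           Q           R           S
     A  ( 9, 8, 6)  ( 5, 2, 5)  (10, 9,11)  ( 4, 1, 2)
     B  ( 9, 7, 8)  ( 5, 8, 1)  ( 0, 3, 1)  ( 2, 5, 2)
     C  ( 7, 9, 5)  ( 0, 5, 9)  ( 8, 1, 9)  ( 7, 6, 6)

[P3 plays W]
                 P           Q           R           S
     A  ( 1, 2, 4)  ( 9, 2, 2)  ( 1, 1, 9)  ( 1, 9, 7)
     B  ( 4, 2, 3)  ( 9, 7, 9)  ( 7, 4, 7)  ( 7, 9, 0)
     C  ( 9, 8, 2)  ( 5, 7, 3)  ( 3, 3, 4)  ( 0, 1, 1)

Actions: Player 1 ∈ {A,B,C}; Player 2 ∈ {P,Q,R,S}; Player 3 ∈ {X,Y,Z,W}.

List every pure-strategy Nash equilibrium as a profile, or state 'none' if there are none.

(A,P,X): not NE [P3→Y gives 9>4]
(A,P,Y): not NE [P1→B gives 5>3; P2→S gives 6>5]
(A,P,Z): not NE [P2→R gives 9>8; P3→Y gives 9>6]
(A,P,W): not NE [P1→C gives 9>1; P2→S gives 9>2; P3→Y gives 9>4]
(A,Q,X): not NE [P1→B gives 7>5; P2→P gives 8>2]
(A,Q,Y): not NE [P1→B gives 6>0; P2→S gives 6>5; P3→X gives 6>0]
(A,Q,Z): not NE [P2→R gives 9>2; P3→X gives 6>5]
(A,Q,W): not NE [P2→S gives 9>2; P3→X gives 6>2]
(A,R,X): not NE [P1→B gives 7>1; P2→P gives 8>6; P3→Z gives 11>4]
(A,R,Y): not NE [P1→B gives 4>3; P2→S gives 6>5; P3→Z gives 11>2]
(A,R,Z): NE
(A,R,W): not NE [P1→B gives 7>1; P2→S gives 9>1; P3→Z gives 11>9]
(A,S,X): not NE [P2→P gives 8>7; P3→W gives 7>1]
(A,S,Y): not NE [P1→C gives 3>0; P3→W gives 7>0]
(A,S,Z): not NE [P1→C gives 7>4; P2→R gives 9>1; P3→W gives 7>2]
(A,S,W): not NE [P1→B gives 7>1]
(B,P,X): not NE [P1→C gives 6>3; P3→Z gives 8>1]
(B,P,Y): not NE [P2→S gives 9>0; P3→Z gives 8>4]
(B,P,Z): not NE [P2→Q gives 8>7]
(B,P,W): not NE [P1→C gives 9>4; P2→S gives 9>2; P3→Z gives 8>3]
(B,Q,X): not NE [P3→W gives 9>4]
(B,Q,Y): not NE [P2→S gives 9>8; P3→W gives 9>0]
(B,Q,Z): not NE [P3→W gives 9>1]
(B,Q,W): not NE [P2→S gives 9>7]
(B,R,X): not NE [P2→Q gives 9>8; P3→W gives 7>3]
(B,R,Y): not NE [P2→S gives 9>5; P3→W gives 7>5]
(B,R,Z): not NE [P1→A gives 10>0; P2→Q gives 8>3; P3→W gives 7>1]
(B,R,W): not NE [P2→S gives 9>4]
(B,S,X): not NE [P1→A gives 9>7; P2→Q gives 9>1; P3→Y gives 11>9]
(B,S,Y): NE
(B,S,Z): not NE [P1→C gives 7>2; P2→Q gives 8>5; P3→Y gives 11>2]
(B,S,W): not NE [P3→Y gives 11>0]
(C,P,X): not NE [P2→R gives 9>6]
(C,P,Y): not NE [P1→B gives 5>3; P2→Q gives 8>7]
(C,P,Z): not NE [P1→B gives 9>7]
(C,P,W): not NE [P3→Z gives 5>2]
(C,Q,X): not NE [P1→B gives 7>4; P2→R gives 9>3; P3→Z gives 9>1]
(C,Q,Y): not NE [P1→B gives 6>3; P3→Z gives 9>0]
(C,Q,Z): not NE [P1→B gives 5>0; P2→P gives 9>5]
(C,Q,W): not NE [P1→B gives 9>5; P2→P gives 8>7; P3→Z gives 9>3]
(C,R,X): not NE [P1→B gives 7>5]
(C,R,Y): not NE [P1→B gives 4>0; P2→Q gives 8>5; P3→Z gives 9>5]
(C,R,Z): not NE [P1→A gives 10>8; P2→P gives 9>1]
(C,R,W): not NE [P1→B gives 7>3; P2→P gives 8>3; P3→Z gives 9>4]
(C,S,X): not NE [P1→A gives 9>8; P2→R gives 9>0]
(C,S,Y): not NE [P2→Q gives 8>1; P3→X gives 8>0]
(C,S,Z): not NE [P2→P gives 9>6; P3→X gives 8>6]
(C,S,W): not NE [P1→B gives 7>0; P2→P gives 8>1; P3→X gives 8>1]

Nash profiles: (A,R,Z), (B,S,Y)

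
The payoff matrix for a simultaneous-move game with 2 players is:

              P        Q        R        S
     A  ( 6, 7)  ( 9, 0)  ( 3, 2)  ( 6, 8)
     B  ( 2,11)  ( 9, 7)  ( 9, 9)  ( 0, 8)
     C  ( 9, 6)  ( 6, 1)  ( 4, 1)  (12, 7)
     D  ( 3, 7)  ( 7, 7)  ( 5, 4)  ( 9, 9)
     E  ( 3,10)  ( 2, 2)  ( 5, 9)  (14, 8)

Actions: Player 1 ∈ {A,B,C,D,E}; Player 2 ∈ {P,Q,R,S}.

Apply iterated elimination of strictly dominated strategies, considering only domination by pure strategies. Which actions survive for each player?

P2 drop Q (S beats it: A:8>0 B:8>7 C:7>1 D:9>7 E:8>2)
P1 drop A (C beats it: P:9>6 R:4>3 S:12>6)
P2 drop R (P beats it: B:11>9 C:6>1 D:7>4 E:10>9)
P1 drop B (C beats it: P:9>2 S:12>0)
P1 drop D (C beats it: P:9>3 S:12>9)
P1→{C,E} P2→{P,S}

IESDS → P1:{C,E} P2:{P,S}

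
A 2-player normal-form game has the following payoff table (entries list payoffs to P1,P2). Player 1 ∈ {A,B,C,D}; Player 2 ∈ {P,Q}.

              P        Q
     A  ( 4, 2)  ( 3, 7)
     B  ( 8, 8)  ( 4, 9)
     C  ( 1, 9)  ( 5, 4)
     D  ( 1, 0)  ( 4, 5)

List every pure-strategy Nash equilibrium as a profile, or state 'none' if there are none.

(A,P): not NE [P1→B gives 8>4; P2→Q gives 7>2]
(A,Q): not NE [P1→C gives 5>3]
(B,P): not NE [P2→Q gives 9>8]
(B,Q): not NE [P1→C gives 5>4]
(C,P): not NE [P1→B gives 8>1]
(C,Q): not NE [P2→P gives 9>4]
(D,P): not NE [P1→B gives 8>1; P2→Q gives 5>0]
(D,Q): not NE [P1→C gives 5>4]

No pure NE.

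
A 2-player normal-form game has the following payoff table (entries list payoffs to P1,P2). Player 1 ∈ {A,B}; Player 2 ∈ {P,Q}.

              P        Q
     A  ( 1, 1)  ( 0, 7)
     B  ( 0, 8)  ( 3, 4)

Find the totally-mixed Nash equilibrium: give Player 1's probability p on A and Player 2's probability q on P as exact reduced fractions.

(p,q) = (2/5, 3/4)

P1 indiff ⇒ q·1+(1-q)·0 = q·0+(1-q)·3 ⇒ q(1) = (1-q)(3) ⇒ q = 3/4
P2 indiff ⇒ p·1+(1-p)·8 = p·7+(1-p)·4 ⇒ p(-6) = (1-p)(-4) ⇒ p = 2/5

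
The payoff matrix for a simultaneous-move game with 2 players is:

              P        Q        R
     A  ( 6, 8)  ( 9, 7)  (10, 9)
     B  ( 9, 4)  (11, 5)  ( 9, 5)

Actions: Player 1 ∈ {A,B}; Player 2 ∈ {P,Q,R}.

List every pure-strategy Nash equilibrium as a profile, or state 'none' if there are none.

Nash profiles: (A,R), (B,Q)

(A,P): not NE [P1→B gives 9>6; P2→R gives 9>8]
(A,Q): not NE [P1→B gives 11>9; P2→R gives 9>7]
(A,R): NE
(B,P): not NE [P2→R gives 5>4]
(B,Q): NE
(B,R): not NE [P1→A gives 10>9]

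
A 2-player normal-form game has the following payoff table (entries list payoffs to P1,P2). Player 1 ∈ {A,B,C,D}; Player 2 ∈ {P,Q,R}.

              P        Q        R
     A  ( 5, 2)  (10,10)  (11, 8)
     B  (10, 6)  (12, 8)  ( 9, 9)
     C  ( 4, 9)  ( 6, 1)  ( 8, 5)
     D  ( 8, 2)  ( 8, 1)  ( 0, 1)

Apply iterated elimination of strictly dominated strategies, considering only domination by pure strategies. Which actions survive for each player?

Remaining: P1:{A,B} P2:{Q,R}

P1 drop C (A beats it: P:5>4 Q:10>6 R:11>8)
P1 drop D (B beats it: P:10>8 Q:12>8 R:9>0)
P2 drop P (Q beats it: A:10>2 B:8>6)
P1→{A,B} P2→{Q,R}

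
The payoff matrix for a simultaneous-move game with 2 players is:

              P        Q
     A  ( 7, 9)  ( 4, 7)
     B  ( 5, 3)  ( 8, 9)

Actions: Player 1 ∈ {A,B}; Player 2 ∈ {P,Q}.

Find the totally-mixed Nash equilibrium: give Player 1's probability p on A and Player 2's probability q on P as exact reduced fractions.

(p,q) = (3/4, 2/3)

P1 indiff ⇒ q·7+(1-q)·4 = q·5+(1-q)·8 ⇒ q(2) = (1-q)(4) ⇒ q = 2/3
P2 indiff ⇒ p·9+(1-p)·3 = p·7+(1-p)·9 ⇒ p(2) = (1-p)(6) ⇒ p = 3/4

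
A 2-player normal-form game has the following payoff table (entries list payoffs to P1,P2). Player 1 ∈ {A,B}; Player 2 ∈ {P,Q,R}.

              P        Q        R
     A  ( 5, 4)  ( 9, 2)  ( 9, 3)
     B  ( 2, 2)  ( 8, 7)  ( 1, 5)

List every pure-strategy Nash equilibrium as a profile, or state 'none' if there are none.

NE set: (A,P)

(A,P): NE
(A,Q): not NE [P2→P gives 4>2]
(A,R): not NE [P2→P gives 4>3]
(B,P): not NE [P1→A gives 5>2; P2→Q gives 7>2]
(B,Q): not NE [P1→A gives 9>8]
(B,R): not NE [P1→A gives 9>1; P2→Q gives 7>5]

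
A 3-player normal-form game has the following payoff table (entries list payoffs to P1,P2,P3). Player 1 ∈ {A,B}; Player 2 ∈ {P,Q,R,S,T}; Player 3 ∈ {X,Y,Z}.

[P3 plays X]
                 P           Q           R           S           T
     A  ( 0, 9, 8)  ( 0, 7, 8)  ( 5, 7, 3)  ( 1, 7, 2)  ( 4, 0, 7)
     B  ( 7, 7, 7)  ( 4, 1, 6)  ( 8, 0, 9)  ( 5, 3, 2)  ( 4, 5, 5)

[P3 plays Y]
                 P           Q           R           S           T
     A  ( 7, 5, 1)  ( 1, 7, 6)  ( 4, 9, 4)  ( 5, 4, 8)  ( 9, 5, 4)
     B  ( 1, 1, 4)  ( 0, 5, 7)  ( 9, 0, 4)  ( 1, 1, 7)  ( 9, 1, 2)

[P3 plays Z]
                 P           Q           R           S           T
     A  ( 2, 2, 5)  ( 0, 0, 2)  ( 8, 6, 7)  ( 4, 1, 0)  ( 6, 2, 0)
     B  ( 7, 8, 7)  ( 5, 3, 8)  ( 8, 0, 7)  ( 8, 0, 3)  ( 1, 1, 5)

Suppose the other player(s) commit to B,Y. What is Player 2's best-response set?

u_2(P vs B,Y) = 1
u_2(Q vs B,Y) = 5
u_2(R vs B,Y) = 0
u_2(S vs B,Y) = 1
u_2(T vs B,Y) = 1
max payoff 5 at {Q}

argmax u_2 = {Q}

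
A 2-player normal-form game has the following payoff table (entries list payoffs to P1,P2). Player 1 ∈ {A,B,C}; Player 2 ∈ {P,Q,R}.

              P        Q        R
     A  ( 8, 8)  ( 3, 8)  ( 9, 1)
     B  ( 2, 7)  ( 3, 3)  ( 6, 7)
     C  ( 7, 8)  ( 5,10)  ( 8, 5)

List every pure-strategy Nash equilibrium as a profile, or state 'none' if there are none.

(A,P): NE
(A,Q): not NE [P1→C gives 5>3]
(A,R): not NE [P2→Q gives 8>1]
(B,P): not NE [P1→A gives 8>2]
(B,Q): not NE [P1→C gives 5>3; P2→R gives 7>3]
(B,R): not NE [P1→A gives 9>6]
(C,P): not NE [P1→A gives 8>7; P2→Q gives 10>8]
(C,Q): NE
(C,R): not NE [P1→A gives 9>8; P2→Q gives 10>5]

PSNE = {(A,P), (C,Q)}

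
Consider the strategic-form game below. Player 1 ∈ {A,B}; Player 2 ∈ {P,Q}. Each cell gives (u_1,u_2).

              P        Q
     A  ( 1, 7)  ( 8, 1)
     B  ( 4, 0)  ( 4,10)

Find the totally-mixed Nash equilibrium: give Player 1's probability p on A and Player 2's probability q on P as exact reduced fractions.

P1 mixes 5/8 on A; P2 mixes 4/7 on P

P1 indiff ⇒ q·1+(1-q)·8 = q·4+(1-q)·4 ⇒ q(-3) = (1-q)(-4) ⇒ q = 4/7
P2 indiff ⇒ p·7+(1-p)·0 = p·1+(1-p)·10 ⇒ p(6) = (1-p)(10) ⇒ p = 5/8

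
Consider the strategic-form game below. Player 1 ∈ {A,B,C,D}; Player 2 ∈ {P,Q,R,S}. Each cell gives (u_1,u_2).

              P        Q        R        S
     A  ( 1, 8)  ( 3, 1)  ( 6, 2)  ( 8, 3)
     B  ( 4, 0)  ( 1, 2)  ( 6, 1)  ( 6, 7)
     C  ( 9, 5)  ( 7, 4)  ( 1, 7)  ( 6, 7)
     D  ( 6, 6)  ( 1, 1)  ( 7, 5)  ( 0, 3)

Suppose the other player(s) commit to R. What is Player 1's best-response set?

P1 best: {D}

u_1(A vs R) = 6
u_1(B vs R) = 6
u_1(C vs R) = 1
u_1(D vs R) = 7
max payoff 7 at {D}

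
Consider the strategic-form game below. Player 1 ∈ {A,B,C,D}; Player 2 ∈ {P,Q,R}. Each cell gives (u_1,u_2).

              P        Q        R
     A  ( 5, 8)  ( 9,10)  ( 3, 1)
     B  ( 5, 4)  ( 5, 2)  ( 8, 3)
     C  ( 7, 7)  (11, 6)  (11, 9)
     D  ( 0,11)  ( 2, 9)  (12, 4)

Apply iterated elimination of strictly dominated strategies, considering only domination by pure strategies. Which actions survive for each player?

P1 drop A (C beats it: P:7>5 Q:11>9 R:11>3)
P1 drop B (C beats it: P:7>5 Q:11>5 R:11>8)
P2 drop Q (P beats it: C:7>6 D:11>9)
P1→{C,D} P2→{P,R}

IESDS → P1:{C,D} P2:{P,R}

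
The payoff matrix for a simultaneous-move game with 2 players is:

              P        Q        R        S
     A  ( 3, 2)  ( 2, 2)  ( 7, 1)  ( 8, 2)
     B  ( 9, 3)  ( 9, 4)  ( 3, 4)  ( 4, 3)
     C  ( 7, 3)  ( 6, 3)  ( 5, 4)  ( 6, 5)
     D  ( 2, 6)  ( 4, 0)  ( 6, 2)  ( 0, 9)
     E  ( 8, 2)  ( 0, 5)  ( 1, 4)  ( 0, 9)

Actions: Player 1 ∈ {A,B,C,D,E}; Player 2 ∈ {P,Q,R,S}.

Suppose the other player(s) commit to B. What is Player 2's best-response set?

P2 best: {Q,R}

u_2(P vs B) = 3
u_2(Q vs B) = 4
u_2(R vs B) = 4
u_2(S vs B) = 3
max payoff 4 at {Q,R}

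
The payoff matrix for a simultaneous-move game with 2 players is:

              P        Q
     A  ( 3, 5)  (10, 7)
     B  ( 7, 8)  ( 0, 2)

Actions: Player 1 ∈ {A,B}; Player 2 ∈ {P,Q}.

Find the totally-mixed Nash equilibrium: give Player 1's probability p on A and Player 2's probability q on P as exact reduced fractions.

P1 indiff ⇒ q·3+(1-q)·10 = q·7+(1-q)·0 ⇒ q(-4) = (1-q)(-10) ⇒ q = 5/7
P2 indiff ⇒ p·5+(1-p)·8 = p·7+(1-p)·2 ⇒ p(-2) = (1-p)(-6) ⇒ p = 3/4

p=3/4, q=5/7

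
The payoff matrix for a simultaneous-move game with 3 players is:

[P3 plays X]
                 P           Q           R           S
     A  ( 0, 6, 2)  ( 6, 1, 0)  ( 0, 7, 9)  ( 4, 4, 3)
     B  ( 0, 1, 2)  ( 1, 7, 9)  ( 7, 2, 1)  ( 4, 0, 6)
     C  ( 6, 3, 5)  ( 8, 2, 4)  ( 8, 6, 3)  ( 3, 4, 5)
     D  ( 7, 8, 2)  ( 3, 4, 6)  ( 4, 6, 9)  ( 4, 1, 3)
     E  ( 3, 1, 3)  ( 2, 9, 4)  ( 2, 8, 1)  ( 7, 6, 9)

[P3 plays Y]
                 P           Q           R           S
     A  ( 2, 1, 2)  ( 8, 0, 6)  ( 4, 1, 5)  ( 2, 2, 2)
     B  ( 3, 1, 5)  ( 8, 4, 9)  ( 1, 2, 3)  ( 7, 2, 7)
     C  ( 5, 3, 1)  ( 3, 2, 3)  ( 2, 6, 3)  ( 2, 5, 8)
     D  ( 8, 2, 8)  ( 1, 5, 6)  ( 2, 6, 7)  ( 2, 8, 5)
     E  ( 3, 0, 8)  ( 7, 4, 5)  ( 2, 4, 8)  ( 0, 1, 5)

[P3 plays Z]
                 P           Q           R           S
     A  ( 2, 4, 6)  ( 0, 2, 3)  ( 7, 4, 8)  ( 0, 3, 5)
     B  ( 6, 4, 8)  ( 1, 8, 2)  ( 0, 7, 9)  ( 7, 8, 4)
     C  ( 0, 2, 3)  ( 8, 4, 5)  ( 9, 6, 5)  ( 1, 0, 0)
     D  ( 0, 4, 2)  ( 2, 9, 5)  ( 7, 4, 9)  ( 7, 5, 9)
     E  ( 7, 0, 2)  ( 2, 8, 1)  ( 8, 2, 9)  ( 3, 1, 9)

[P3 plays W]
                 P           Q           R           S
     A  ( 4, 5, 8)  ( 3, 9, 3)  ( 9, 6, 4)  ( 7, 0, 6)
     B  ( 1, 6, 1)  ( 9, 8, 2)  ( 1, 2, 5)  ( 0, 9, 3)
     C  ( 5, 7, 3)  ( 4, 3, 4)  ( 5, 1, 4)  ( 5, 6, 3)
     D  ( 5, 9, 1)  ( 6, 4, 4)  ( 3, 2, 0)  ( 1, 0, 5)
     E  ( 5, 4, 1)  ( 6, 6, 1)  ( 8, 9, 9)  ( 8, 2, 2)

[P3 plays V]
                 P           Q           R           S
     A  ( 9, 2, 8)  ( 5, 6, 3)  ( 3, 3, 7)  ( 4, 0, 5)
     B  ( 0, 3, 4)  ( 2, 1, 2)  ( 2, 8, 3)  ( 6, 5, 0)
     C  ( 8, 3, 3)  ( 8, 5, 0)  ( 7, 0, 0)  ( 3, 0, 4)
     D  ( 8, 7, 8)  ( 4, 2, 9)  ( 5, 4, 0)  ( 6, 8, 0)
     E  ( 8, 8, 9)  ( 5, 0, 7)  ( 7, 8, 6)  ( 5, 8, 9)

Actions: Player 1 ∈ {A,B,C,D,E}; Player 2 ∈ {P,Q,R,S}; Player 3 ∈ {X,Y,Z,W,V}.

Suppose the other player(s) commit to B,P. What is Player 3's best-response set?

P3 best: {Z}

u_3(X vs B,P) = 2
u_3(Y vs B,P) = 5
u_3(Z vs B,P) = 8
u_3(W vs B,P) = 1
u_3(V vs B,P) = 4
max payoff 8 at {Z}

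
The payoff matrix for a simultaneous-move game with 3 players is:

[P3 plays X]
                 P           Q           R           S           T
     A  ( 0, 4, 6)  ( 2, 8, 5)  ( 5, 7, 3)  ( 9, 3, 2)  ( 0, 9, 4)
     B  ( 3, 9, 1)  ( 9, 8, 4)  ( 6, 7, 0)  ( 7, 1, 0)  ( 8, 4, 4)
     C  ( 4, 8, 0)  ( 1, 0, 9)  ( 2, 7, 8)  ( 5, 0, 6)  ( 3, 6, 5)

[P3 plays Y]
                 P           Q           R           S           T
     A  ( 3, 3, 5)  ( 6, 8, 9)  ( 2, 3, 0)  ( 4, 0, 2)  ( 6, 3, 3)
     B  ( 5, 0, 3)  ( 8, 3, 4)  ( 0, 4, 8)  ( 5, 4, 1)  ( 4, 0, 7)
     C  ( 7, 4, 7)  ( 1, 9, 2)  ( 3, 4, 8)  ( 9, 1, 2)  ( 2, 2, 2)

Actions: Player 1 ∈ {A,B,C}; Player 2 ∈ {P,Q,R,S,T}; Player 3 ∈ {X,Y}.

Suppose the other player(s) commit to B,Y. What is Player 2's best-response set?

u_2(P vs B,Y) = 0
u_2(Q vs B,Y) = 3
u_2(R vs B,Y) = 4
u_2(S vs B,Y) = 4
u_2(T vs B,Y) = 0
max payoff 4 at {R,S}

argmax u_2 = {R,S}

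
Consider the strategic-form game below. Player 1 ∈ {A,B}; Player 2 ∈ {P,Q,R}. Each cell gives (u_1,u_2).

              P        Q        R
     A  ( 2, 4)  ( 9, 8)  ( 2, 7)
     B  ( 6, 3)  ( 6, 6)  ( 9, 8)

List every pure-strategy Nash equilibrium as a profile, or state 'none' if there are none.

PSNE = {(A,Q), (B,R)}

(A,P): not NE [P1→B gives 6>2; P2→Q gives 8>4]
(A,Q): NE
(A,R): not NE [P1→B gives 9>2; P2→Q gives 8>7]
(B,P): not NE [P2→R gives 8>3]
(B,Q): not NE [P1→A gives 9>6; P2→R gives 8>6]
(B,R): NE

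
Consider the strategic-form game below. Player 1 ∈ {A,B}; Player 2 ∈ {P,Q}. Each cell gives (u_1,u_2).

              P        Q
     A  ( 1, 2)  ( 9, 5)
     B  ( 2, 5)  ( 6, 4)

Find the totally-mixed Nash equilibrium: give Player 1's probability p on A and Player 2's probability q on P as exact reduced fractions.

P1 mixes 1/4 on A; P2 mixes 3/4 on P

P1 indiff ⇒ q·1+(1-q)·9 = q·2+(1-q)·6 ⇒ q(-1) = (1-q)(-3) ⇒ q = 3/4
P2 indiff ⇒ p·2+(1-p)·5 = p·5+(1-p)·4 ⇒ p(-3) = (1-p)(-1) ⇒ p = 1/4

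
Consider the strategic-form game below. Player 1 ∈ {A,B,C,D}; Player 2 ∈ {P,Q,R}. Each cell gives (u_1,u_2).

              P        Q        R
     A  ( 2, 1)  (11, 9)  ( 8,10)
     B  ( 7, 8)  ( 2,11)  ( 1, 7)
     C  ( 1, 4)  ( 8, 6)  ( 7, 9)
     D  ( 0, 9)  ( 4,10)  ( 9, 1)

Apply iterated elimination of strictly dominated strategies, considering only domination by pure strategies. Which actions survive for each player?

P1 drop C (A beats it: P:2>1 Q:11>8 R:8>7)
P2 drop P (Q beats it: A:9>1 B:11>8 D:10>9)
P1 drop B (A beats it: Q:11>2 R:8>1)
P1→{A,D} P2→{Q,R}

IESDS → P1:{A,D} P2:{Q,R}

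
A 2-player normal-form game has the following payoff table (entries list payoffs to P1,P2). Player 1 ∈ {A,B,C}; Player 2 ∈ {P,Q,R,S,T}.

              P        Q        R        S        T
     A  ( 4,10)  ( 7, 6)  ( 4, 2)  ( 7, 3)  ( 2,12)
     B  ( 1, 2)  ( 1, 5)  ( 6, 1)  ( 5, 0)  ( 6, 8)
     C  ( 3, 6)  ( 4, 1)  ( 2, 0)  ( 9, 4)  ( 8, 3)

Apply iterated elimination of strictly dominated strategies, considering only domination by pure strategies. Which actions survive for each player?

Remaining: P1:{A,C} P2:{P,T}

P2 drop Q (T beats it: A:12>6 B:8>5 C:3>1)
P2 drop R (P beats it: A:10>2 B:2>1 C:6>0)
P1 drop B (C beats it: P:3>1 S:9>5 T:8>6)
P2 drop S (P beats it: A:10>3 C:6>4)
P1→{A,C} P2→{P,T}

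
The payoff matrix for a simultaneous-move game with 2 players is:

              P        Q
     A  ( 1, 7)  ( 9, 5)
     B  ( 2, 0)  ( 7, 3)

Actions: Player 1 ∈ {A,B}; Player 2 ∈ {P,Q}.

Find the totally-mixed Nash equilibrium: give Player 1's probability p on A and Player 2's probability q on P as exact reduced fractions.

P1 indiff ⇒ q·1+(1-q)·9 = q·2+(1-q)·7 ⇒ q(-1) = (1-q)(-2) ⇒ q = 2/3
P2 indiff ⇒ p·7+(1-p)·0 = p·5+(1-p)·3 ⇒ p(2) = (1-p)(3) ⇒ p = 3/5

p=3/5, q=2/3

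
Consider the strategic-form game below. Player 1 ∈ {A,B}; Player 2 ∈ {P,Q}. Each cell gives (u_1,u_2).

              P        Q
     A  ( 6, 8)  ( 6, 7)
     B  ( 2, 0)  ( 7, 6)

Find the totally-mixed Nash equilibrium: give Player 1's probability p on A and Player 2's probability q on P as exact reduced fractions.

P1 mixes 6/7 on A; P2 mixes 1/5 on P

P1 indiff ⇒ q·6+(1-q)·6 = q·2+(1-q)·7 ⇒ q(4) = (1-q)(1) ⇒ q = 1/5
P2 indiff ⇒ p·8+(1-p)·0 = p·7+(1-p)·6 ⇒ p(1) = (1-p)(6) ⇒ p = 6/7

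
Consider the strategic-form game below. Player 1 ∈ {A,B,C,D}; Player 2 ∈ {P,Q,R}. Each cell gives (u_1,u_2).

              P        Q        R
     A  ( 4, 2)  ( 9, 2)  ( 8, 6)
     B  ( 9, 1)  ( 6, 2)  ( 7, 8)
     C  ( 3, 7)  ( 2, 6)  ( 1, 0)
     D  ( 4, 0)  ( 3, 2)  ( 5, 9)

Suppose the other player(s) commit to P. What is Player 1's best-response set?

P1 best: {B}

u_1(A vs P) = 4
u_1(B vs P) = 9
u_1(C vs P) = 3
u_1(D vs P) = 4
max payoff 9 at {B}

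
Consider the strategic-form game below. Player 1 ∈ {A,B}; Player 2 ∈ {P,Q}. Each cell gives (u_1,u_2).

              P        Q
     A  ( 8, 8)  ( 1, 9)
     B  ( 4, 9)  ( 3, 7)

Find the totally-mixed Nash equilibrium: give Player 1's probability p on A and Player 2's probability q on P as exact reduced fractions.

(p,q) = (2/3, 1/3)

P1 indiff ⇒ q·8+(1-q)·1 = q·4+(1-q)·3 ⇒ q(4) = (1-q)(2) ⇒ q = 1/3
P2 indiff ⇒ p·8+(1-p)·9 = p·9+(1-p)·7 ⇒ p(-1) = (1-p)(-2) ⇒ p = 2/3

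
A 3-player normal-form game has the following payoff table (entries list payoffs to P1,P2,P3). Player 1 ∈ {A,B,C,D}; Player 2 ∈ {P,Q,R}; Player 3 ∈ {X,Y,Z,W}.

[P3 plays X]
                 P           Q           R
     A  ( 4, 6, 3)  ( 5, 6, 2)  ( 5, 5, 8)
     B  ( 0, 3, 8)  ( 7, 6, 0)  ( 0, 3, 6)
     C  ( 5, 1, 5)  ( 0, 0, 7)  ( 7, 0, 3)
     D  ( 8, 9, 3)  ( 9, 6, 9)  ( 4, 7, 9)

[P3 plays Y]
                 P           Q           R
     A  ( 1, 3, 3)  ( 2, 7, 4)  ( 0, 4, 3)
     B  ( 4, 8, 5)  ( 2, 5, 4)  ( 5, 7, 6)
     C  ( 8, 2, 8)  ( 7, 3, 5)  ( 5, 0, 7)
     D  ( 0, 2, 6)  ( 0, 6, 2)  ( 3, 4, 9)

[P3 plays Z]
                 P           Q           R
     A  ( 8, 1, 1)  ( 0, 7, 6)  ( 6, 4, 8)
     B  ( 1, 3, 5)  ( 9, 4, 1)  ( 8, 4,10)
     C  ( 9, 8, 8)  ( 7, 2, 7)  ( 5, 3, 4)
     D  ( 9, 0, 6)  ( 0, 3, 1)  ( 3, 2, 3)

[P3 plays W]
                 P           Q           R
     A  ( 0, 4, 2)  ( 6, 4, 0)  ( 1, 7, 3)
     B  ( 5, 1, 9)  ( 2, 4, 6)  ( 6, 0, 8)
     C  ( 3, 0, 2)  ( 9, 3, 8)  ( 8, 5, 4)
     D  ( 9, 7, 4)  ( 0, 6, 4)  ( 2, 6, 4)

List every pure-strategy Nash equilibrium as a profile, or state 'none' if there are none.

NE set: (B,R,Z), (C,P,Z)

(A,P,X): not NE [P1→D gives 8>4]
(A,P,Y): not NE [P1→C gives 8>1; P2→Q gives 7>3]
(A,P,Z): not NE [P1→D gives 9>8; P2→Q gives 7>1; P3→Y gives 3>1]
(A,P,W): not NE [P1→D gives 9>0; P2→R gives 7>4; P3→Y gives 3>2]
(A,Q,X): not NE [P1→D gives 9>5; P3→Z gives 6>2]
(A,Q,Y): not NE [P1→C gives 7>2; P3→Z gives 6>4]
(A,Q,Z): not NE [P1→B gives 9>0]
(A,Q,W): not NE [P1→C gives 9>6; P2→R gives 7>4; P3→Z gives 6>0]
(A,R,X): not NE [P1→C gives 7>5; P2→Q gives 6>5]
(A,R,Y): not NE [P1→C gives 5>0; P2→Q gives 7>4; P3→Z gives 8>3]
(A,R,Z): not NE [P1→B gives 8>6; P2→Q gives 7>4]
(A,R,W): not NE [P1→C gives 8>1; P3→Z gives 8>3]
(B,P,X): not NE [P1→D gives 8>0; P2→Q gives 6>3; P3→W gives 9>8]
(B,P,Y): not NE [P1→C gives 8>4; P3→W gives 9>5]
(B,P,Z): not NE [P1→D gives 9>1; P2→R gives 4>3; P3→W gives 9>5]
(B,P,W): not NE [P1→D gives 9>5; P2→Q gives 4>1]
(B,Q,X): not NE [P1→D gives 9>7; P3→W gives 6>0]
(B,Q,Y): not NE [P1→C gives 7>2; P2→P gives 8>5; P3→W gives 6>4]
(B,Q,Z): not NE [P3→W gives 6>1]
(B,Q,W): not NE [P1→C gives 9>2]
(B,R,X): not NE [P1→C gives 7>0; P2→Q gives 6>3; P3→Z gives 10>6]
(B,R,Y): not NE [P2→P gives 8>7; P3→Z gives 10>6]
(B,R,Z): NE
(B,R,W): not NE [P1→C gives 8>6; P2→Q gives 4>0; P3→Z gives 10>8]
(C,P,X): not NE [P1→D gives 8>5; P3→Z gives 8>5]
(C,P,Y): not NE [P2→Q gives 3>2]
(C,P,Z): NE
(C,P,W): not NE [P1→D gives 9>3; P2→R gives 5>0; P3→Z gives 8>2]
(C,Q,X): not NE [P1→D gives 9>0; P2→P gives 1>0; P3→W gives 8>7]
(C,Q,Y): not NE [P3→W gives 8>5]
(C,Q,Z): not NE [P1→B gives 9>7; P2→P gives 8>2; P3→W gives 8>7]
(C,Q,W): not NE [P2→R gives 5>3]
(C,R,X): not NE [P2→P gives 1>0; P3→Y gives 7>3]
(C,R,Y): not NE [P2→Q gives 3>0]
(C,R,Z): not NE [P1→B gives 8>5; P2→P gives 8>3; P3→Y gives 7>4]
(C,R,W): not NE [P3→Y gives 7>4]
(D,P,X): not NE [P3→Z gives 6>3]
(D,P,Y): not NE [P1→C gives 8>0; P2→Q gives 6>2]
(D,P,Z): not NE [P2→Q gives 3>0]
(D,P,W): not NE [P3→Z gives 6>4]
(D,Q,X): not NE [P2→P gives 9>6]
(D,Q,Y): not NE [P1→C gives 7>0; P3→X gives 9>2]
(D,Q,Z): not NE [P1→B gives 9>0; P3→X gives 9>1]
(D,Q,W): not NE [P1→C gives 9>0; P2→P gives 7>6; P3→X gives 9>4]
(D,R,X): not NE [P1→C gives 7>4; P2→P gives 9>7]
(D,R,Y): not NE [P1→C gives 5>3; P2→Q gives 6>4]
(D,R,Z): not NE [P1→B gives 8>3; P2→Q gives 3>2; P3→Y gives 9>3]
(D,R,W): not NE [P1→C gives 8>2; P2→P gives 7>6; P3→Y gives 9>4]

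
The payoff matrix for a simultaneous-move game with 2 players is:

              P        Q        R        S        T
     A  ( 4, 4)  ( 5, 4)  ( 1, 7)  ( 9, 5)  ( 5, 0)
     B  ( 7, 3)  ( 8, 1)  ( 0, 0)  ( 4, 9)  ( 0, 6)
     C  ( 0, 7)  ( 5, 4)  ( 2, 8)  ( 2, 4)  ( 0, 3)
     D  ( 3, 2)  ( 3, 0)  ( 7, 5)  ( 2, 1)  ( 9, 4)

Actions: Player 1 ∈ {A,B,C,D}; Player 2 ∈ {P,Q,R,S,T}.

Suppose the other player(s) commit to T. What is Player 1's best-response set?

BR_1 = {D}

u_1(A vs T) = 5
u_1(B vs T) = 0
u_1(C vs T) = 0
u_1(D vs T) = 9
max payoff 9 at {D}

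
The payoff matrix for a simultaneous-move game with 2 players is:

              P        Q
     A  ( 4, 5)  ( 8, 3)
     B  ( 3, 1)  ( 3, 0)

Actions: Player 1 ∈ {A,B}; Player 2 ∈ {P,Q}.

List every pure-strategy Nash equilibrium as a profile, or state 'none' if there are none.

PSNE = {(A,P)}

(A,P): NE
(A,Q): not NE [P2→P gives 5>3]
(B,P): not NE [P1→A gives 4>3]
(B,Q): not NE [P1→A gives 8>3; P2→P gives 1>0]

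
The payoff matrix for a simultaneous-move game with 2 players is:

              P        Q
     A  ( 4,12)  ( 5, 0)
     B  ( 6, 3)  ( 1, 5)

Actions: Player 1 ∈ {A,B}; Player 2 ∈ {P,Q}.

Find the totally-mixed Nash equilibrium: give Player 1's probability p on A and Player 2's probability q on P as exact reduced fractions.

P1 indiff ⇒ q·4+(1-q)·5 = q·6+(1-q)·1 ⇒ q(-2) = (1-q)(-4) ⇒ q = 2/3
P2 indiff ⇒ p·12+(1-p)·3 = p·0+(1-p)·5 ⇒ p(12) = (1-p)(2) ⇒ p = 1/7

(p,q) = (1/7, 2/3)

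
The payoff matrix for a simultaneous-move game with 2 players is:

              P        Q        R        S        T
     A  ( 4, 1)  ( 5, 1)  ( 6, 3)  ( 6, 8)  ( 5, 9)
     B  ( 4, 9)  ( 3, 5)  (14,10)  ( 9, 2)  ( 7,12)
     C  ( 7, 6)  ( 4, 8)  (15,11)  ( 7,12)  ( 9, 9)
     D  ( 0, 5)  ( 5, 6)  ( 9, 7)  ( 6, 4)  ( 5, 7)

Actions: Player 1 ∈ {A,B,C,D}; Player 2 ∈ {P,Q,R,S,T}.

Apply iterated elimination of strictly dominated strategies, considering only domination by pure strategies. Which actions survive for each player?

P2 drop P (R beats it: A:3>1 B:10>9 C:11>6 D:7>5)
P2 drop Q (R beats it: A:3>1 B:10>5 C:11>8 D:7>6)
P1 drop A (B beats it: R:14>6 S:9>6 T:7>5)
P1 drop D (B beats it: R:14>9 S:9>6 T:7>5)
P1→{B,C} P2→{R,S,T}

Remaining: P1:{B,C} P2:{R,S,T}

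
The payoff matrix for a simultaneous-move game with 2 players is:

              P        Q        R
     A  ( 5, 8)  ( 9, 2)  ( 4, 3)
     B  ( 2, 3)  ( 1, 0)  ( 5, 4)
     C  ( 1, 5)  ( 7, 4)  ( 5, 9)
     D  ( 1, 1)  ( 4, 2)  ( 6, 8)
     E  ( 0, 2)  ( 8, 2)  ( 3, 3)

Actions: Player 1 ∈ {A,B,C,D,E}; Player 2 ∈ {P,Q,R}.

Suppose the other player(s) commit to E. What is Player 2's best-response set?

argmax u_2 = {R}

u_2(P vs E) = 2
u_2(Q vs E) = 2
u_2(R vs E) = 3
max payoff 3 at {R}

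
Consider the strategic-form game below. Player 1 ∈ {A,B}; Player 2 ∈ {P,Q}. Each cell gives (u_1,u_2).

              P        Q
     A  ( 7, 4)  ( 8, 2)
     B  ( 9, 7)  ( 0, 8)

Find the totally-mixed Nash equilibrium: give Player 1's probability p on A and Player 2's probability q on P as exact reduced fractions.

p=1/3, q=4/5

P1 indiff ⇒ q·7+(1-q)·8 = q·9+(1-q)·0 ⇒ q(-2) = (1-q)(-8) ⇒ q = 4/5
P2 indiff ⇒ p·4+(1-p)·7 = p·2+(1-p)·8 ⇒ p(2) = (1-p)(1) ⇒ p = 1/3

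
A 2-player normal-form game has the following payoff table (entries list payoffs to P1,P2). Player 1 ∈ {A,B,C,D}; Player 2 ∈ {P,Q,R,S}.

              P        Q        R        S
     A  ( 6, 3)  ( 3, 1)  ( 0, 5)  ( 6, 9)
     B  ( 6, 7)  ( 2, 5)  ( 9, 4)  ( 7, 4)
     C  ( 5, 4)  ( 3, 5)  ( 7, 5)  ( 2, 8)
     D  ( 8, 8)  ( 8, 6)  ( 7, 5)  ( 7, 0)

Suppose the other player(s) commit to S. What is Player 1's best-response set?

argmax u_1 = {B,D}

u_1(A vs S) = 6
u_1(B vs S) = 7
u_1(C vs S) = 2
u_1(D vs S) = 7
max payoff 7 at {B,D}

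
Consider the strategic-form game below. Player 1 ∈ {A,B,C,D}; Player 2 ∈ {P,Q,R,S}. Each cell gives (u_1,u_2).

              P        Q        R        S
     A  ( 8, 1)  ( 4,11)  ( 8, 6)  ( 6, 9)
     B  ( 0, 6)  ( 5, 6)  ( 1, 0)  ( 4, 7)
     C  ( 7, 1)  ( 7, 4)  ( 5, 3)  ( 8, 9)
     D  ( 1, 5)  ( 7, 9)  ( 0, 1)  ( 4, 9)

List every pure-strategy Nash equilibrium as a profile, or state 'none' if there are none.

NE set: (C,S), (D,Q)

(A,P): not NE [P2→Q gives 11>1]
(A,Q): not NE [P1→D gives 7>4]
(A,R): not NE [P2→Q gives 11>6]
(A,S): not NE [P1→C gives 8>6; P2→Q gives 11>9]
(B,P): not NE [P1→A gives 8>0; P2→S gives 7>6]
(B,Q): not NE [P1→D gives 7>5; P2→S gives 7>6]
(B,R): not NE [P1→A gives 8>1; P2→S gives 7>0]
(B,S): not NE [P1→C gives 8>4]
(C,P): not NE [P1→A gives 8>7; P2→S gives 9>1]
(C,Q): not NE [P2→S gives 9>4]
(C,R): not NE [P1→A gives 8>5; P2→S gives 9>3]
(C,S): NE
(D,P): not NE [P1→A gives 8>1; P2→S gives 9>5]
(D,Q): NE
(D,R): not NE [P1→A gives 8>0; P2→S gives 9>1]
(D,S): not NE [P1→C gives 8>4]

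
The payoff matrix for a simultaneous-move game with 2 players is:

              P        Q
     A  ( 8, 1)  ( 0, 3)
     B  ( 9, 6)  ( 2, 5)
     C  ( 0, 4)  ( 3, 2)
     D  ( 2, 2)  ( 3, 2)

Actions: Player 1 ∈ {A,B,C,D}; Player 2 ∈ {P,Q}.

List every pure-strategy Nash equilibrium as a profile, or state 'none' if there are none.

(A,P): not NE [P1→B gives 9>8; P2→Q gives 3>1]
(A,Q): not NE [P1→D gives 3>0]
(B,P): NE
(B,Q): not NE [P1→D gives 3>2; P2→P gives 6>5]
(C,P): not NE [P1→B gives 9>0]
(C,Q): not NE [P2→P gives 4>2]
(D,P): not NE [P1→B gives 9>2]
(D,Q): NE

Nash profiles: (B,P), (D,Q)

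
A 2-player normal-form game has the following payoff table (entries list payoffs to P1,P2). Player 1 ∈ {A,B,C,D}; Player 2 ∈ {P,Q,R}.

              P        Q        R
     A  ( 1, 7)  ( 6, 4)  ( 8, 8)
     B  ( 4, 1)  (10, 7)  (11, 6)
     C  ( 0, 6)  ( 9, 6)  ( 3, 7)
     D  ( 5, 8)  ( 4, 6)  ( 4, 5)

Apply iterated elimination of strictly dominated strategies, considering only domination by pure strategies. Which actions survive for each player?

P1 drop A (B beats it: P:4>1 Q:10>6 R:11>8)
P1 drop C (B beats it: P:4>0 Q:10>9 R:11>3)
P2 drop R (Q beats it: B:7>6 D:6>5)
P1→{B,D} P2→{P,Q}

Survivors P1:{B,D} P2:{P,Q}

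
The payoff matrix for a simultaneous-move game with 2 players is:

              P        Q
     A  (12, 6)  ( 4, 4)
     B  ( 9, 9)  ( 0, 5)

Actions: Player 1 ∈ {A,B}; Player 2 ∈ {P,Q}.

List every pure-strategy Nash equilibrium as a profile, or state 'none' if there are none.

(A,P): NE
(A,Q): not NE [P2→P gives 6>4]
(B,P): not NE [P1→A gives 12>9]
(B,Q): not NE [P1→A gives 4>0; P2→P gives 9>5]

PSNE = {(A,P)}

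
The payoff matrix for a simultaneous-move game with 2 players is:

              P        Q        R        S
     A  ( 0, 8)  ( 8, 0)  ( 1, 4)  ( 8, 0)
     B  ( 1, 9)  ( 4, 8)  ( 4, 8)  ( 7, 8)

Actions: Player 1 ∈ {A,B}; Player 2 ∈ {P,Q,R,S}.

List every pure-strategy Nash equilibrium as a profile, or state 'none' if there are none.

PSNE = {(B,P)}

(A,P): not NE [P1→B gives 1>0]
(A,Q): not NE [P2→P gives 8>0]
(A,R): not NE [P1→B gives 4>1; P2→P gives 8>4]
(A,S): not NE [P2→P gives 8>0]
(B,P): NE
(B,Q): not NE [P1→A gives 8>4; P2→P gives 9>8]
(B,R): not NE [P2→P gives 9>8]
(B,S): not NE [P1→A gives 8>7; P2→P gives 9>8]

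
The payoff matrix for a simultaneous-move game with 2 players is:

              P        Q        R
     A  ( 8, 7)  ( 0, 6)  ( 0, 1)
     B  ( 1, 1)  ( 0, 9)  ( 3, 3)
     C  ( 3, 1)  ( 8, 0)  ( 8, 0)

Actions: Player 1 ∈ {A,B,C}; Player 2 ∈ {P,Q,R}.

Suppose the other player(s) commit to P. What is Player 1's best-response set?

BR_1 = {A}

u_1(A vs P) = 8
u_1(B vs P) = 1
u_1(C vs P) = 3
max payoff 8 at {A}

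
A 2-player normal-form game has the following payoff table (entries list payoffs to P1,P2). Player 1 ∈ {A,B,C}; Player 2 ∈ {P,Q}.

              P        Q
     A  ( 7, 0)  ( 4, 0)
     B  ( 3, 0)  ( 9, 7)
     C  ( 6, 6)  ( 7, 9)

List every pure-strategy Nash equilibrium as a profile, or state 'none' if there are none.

(A,P): NE
(A,Q): not NE [P1→B gives 9>4]
(B,P): not NE [P1→A gives 7>3; P2→Q gives 7>0]
(B,Q): NE
(C,P): not NE [P1→A gives 7>6; P2→Q gives 9>6]
(C,Q): not NE [P1→B gives 9>7]

Nash profiles: (A,P), (B,Q)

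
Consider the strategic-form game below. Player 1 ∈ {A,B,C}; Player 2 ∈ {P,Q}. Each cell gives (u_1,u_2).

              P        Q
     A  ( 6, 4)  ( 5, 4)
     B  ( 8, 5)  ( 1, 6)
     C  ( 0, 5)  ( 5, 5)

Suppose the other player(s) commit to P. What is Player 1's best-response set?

argmax u_1 = {B}

u_1(A vs P) = 6
u_1(B vs P) = 8
u_1(C vs P) = 0
max payoff 8 at {B}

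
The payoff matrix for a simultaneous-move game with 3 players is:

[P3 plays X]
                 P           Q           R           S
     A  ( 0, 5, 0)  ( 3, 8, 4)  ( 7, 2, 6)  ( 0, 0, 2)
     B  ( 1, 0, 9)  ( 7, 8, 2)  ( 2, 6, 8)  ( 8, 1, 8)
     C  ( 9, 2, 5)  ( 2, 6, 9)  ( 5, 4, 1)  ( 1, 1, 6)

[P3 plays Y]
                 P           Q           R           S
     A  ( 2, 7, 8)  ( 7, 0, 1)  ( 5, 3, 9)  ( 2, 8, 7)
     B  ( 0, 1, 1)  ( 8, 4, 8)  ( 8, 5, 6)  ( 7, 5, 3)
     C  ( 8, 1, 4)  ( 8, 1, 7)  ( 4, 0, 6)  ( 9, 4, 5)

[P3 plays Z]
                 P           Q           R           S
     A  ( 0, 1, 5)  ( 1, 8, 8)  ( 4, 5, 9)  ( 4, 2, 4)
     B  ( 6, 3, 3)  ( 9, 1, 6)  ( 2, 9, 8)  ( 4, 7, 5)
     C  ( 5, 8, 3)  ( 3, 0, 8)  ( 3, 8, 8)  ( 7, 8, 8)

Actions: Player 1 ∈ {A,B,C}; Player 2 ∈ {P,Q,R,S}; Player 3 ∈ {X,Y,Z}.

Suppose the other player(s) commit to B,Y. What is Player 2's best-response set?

argmax u_2 = {R,S}

u_2(P vs B,Y) = 1
u_2(Q vs B,Y) = 4
u_2(R vs B,Y) = 5
u_2(S vs B,Y) = 5
max payoff 5 at {R,S}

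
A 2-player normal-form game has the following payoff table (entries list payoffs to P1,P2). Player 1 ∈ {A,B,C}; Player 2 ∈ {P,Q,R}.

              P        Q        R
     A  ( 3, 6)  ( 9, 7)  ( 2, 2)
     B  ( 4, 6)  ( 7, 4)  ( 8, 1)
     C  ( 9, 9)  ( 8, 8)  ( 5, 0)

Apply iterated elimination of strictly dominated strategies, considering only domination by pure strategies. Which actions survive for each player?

IESDS → P1:{A,C} P2:{P,Q}

P2 drop R (P beats it: A:6>2 B:6>1 C:9>0)
P1 drop B (C beats it: P:9>4 Q:8>7)
P1→{A,C} P2→{P,Q}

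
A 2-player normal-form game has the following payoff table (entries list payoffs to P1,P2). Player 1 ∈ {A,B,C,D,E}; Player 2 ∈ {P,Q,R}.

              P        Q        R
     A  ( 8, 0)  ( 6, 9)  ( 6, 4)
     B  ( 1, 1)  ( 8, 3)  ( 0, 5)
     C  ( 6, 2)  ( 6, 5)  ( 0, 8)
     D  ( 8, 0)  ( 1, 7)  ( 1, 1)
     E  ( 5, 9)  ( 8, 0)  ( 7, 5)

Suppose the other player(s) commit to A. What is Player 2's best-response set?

u_2(P vs A) = 0
u_2(Q vs A) = 9
u_2(R vs A) = 4
max payoff 9 at {Q}

P2 best: {Q}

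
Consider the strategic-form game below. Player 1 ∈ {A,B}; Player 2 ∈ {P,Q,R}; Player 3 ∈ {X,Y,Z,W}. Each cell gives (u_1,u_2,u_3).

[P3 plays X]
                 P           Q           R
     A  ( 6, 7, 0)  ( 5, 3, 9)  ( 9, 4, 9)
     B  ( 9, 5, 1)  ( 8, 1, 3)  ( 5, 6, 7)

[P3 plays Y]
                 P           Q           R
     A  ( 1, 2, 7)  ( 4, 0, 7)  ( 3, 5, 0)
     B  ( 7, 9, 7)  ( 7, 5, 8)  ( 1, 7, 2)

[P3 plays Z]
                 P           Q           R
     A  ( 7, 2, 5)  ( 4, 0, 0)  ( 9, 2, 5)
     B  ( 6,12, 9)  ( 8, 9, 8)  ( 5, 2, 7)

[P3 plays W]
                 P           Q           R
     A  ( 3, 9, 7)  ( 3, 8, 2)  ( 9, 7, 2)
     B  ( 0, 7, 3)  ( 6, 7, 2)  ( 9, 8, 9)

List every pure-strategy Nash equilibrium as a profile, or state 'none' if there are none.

(A,P,X): not NE [P1→B gives 9>6; P3→W gives 7>0]
(A,P,Y): not NE [P1→B gives 7>1; P2→R gives 5>2]
(A,P,Z): not NE [P3→W gives 7>5]
(A,P,W): NE
(A,Q,X): not NE [P1→B gives 8>5; P2→P gives 7>3]
(A,Q,Y): not NE [P1→B gives 7>4; P2→R gives 5>0; P3→X gives 9>7]
(A,Q,Z): not NE [P1→B gives 8>4; P2→R gives 2>0; P3→X gives 9>0]
(A,Q,W): not NE [P1→B gives 6>3; P2→P gives 9>8; P3→X gives 9>2]
(A,R,X): not NE [P2→P gives 7>4]
(A,R,Y): not NE [P3→X gives 9>0]
(A,R,Z): not NE [P3→X gives 9>5]
(A,R,W): not NE [P2→P gives 9>7; P3→X gives 9>2]
(B,P,X): not NE [P2→R gives 6>5; P3→Z gives 9>1]
(B,P,Y): not NE [P3→Z gives 9>7]
(B,P,Z): not NE [P1→A gives 7>6]
(B,P,W): not NE [P1→A gives 3>0; P2→R gives 8>7; P3→Z gives 9>3]
(B,Q,X): not NE [P2→R gives 6>1; P3→Z gives 8>3]
(B,Q,Y): not NE [P2→P gives 9>5]
(B,Q,Z): not NE [P2→P gives 12>9]
(B,Q,W): not NE [P2→R gives 8>7; P3→Z gives 8>2]
(B,R,X): not NE [P1→A gives 9>5; P3→W gives 9>7]
(B,R,Y): not NE [P1→A gives 3>1; P2→P gives 9>7; P3→W gives 9>2]
(B,R,Z): not NE [P1→A gives 9>5; P2→P gives 12>2; P3→W gives 9>7]
(B,R,W): NE

NE set: (A,P,W), (B,R,W)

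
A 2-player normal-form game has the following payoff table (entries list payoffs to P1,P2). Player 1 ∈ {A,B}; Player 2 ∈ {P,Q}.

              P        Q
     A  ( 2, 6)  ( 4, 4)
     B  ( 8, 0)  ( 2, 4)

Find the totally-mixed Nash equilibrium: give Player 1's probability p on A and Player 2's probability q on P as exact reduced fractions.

(p,q) = (2/3, 1/4)

P1 indiff ⇒ q·2+(1-q)·4 = q·8+(1-q)·2 ⇒ q(-6) = (1-q)(-2) ⇒ q = 1/4
P2 indiff ⇒ p·6+(1-p)·0 = p·4+(1-p)·4 ⇒ p(2) = (1-p)(4) ⇒ p = 2/3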